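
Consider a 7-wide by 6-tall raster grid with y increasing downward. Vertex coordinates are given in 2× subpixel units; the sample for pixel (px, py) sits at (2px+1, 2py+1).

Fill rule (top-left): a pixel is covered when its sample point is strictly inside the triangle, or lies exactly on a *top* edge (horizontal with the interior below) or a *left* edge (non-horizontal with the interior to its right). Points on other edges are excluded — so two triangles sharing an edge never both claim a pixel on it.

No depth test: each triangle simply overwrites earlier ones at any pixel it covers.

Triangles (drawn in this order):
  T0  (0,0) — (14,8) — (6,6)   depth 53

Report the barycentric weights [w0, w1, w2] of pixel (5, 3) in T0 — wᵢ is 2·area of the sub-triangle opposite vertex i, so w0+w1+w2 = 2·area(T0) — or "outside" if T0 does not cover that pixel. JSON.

T0:
  2·area = 36
  edge (0, 0)→(14, 8): d=(14,8) right/bottom  bias=-1
  edge (14, 8)→(6, 6): d=(-8,-2) top-left  bias=+0
  edge (6, 6)→(0, 0): d=(-6,-6) top-left  bias=+0
    (0,0)@(1, 1): e=[6,30,0] → █  [on edge]
    (1,0)@(3, 1): e=[-10,34,12] → ·
    (0,1)@(1, 3): e=[34,14,-12] → ·
    (1,1)@(3, 3): e=[18,18,0] → █  [on edge]
    (2,1)@(5, 3): e=[2,22,12] → █
    (3,1)@(7, 3): e=[-14,26,24] → ·
    (1,2)@(3, 5): e=[46,2,-12] → ·
    (2,2)@(5, 5): e=[30,6,0] → █  [on edge]
    (3,2)@(7, 5): e=[14,10,12] → █
    (4,2)@(9, 5): e=[-2,14,24] → ·
    (2,3)@(5, 7): e=[58,-10,-12] → ·
    (3,3)@(7, 7): e=[42,-6,0] → ·  [on edge]
    (4,4)@(9, 9): e=[54,-18,0] → ·  [on edge]
    (5,5)@(11, 11): e=[66,-30,0] → ·  [on edge]
  covered (6 px):
    █ · · · · · ·
    · █ █ · · · ·
    · · █ █ · · ·
    · · · · · █ ·
    · · · · · · ·
    · · · · · · ·

Answer: [2,24,10]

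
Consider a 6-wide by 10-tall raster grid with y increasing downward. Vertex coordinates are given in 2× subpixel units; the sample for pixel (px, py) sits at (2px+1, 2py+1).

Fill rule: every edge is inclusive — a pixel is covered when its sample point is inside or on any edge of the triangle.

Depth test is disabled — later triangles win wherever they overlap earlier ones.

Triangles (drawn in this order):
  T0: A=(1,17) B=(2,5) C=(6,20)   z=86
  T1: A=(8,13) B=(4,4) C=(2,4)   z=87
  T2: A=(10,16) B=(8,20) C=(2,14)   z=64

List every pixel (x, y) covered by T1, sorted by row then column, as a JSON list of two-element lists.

T0:
  2·area = 63
  edge (1, 17)→(2, 5): d=(1,-12) inclusive
  edge (2, 5)→(6, 20): d=(4,15) inclusive
  edge (6, 20)→(1, 17): d=(-5,-3) inclusive
    (1,4)@(3, 9): e=[16,1,46] → █
    (2,4)@(5, 9): e=[40,-29,52] → ·
    (1,5)@(3, 11): e=[18,9,36] → █
    (2,5)@(5, 11): e=[42,-21,42] → ·
    (1,6)@(3, 13): e=[20,17,26] → █
    (2,6)@(5, 13): e=[44,-13,32] → ·
    (1,7)@(3, 15): e=[22,25,16] → █
    (2,7)@(5, 15): e=[46,-5,22] → ·
    (0,8)@(1, 17): e=[0,63,0] → █  [on edge]
    (2,8)@(5, 17): e=[48,3,12] → █
    (3,8)@(7, 17): e=[72,-27,18] → ·
    (0,9)@(1, 19): e=[2,71,-10] → ·
  covered (8 px):
    · · · · · ·
    · · · · · ·
    · · · · · ·
    · · · · · ·
    · █ · · · ·
    · █ · · · ·
    · █ · · · ·
    · █ · · · ·
    █ █ █ · · ·
    · · █ · · ·
T1:
  2·area = 18  (B↔C swapped to make it positive)
  edge (8, 13)→(2, 4): d=(-6,-9) inclusive
  edge (2, 4)→(4, 4): d=(2,0) inclusive
  edge (4, 4)→(8, 13): d=(4,9) inclusive
    (1,2)@(3, 5): e=[3,2,13] → █
    (2,2)@(5, 5): e=[21,2,-5] → ·
    (1,3)@(3, 7): e=[-9,6,21] → ·
    (2,3)@(5, 7): e=[9,6,3] → █
    (3,3)@(7, 7): e=[27,6,-15] → ·
    (2,4)@(5, 9): e=[-3,10,11] → ·
    (3,5)@(7, 11): e=[3,14,1] → █
    (4,5)@(9, 11): e=[21,14,-17] → ·
    (3,6)@(7, 13): e=[-9,18,9] → ·
  covered (3 px):
    · · · · · ·
    · · · · · ·
    · █ · · · ·
    · · █ · · ·
    · · · · · ·
    · · · █ · ·
    · · · · · ·
    · · · · · ·
    · · · · · ·
    · · · · · ·
T2:
  2·area = 36
  edge (10, 16)→(8, 20): d=(-2,4) inclusive
  edge (8, 20)→(2, 14): d=(-6,-6) inclusive
  edge (2, 14)→(10, 16): d=(8,2) inclusive
    (0,6)@(1, 13): e=[42,0,-6] → ·  [on edge]
    (1,7)@(3, 15): e=[30,0,6] → █  [on edge]
    (2,7)@(5, 15): e=[22,12,2] → █
    (3,7)@(7, 15): e=[14,24,-2] → ·
    (1,8)@(3, 17): e=[26,-12,22] → ·
    (2,8)@(5, 17): e=[18,0,18] → █  [on edge]
    (3,8)@(7, 17): e=[10,12,14] → █
    (4,8)@(9, 17): e=[2,24,10] → █
    (5,8)@(11, 17): e=[-6,36,6] → ·
    (2,9)@(5, 19): e=[14,-12,34] → ·
    (3,9)@(7, 19): e=[6,0,30] → █  [on edge]
    (4,9)@(9, 19): e=[-2,12,26] → ·
  covered (6 px):
    · · · · · ·
    · · · · · ·
    · · · · · ·
    · · · · · ·
    · · · · · ·
    · · · · · ·
    · · · · · ·
    · █ █ · · ·
    · · █ █ █ ·
    · · · █ · ·

Final: [[1,2],[2,3],[3,5]]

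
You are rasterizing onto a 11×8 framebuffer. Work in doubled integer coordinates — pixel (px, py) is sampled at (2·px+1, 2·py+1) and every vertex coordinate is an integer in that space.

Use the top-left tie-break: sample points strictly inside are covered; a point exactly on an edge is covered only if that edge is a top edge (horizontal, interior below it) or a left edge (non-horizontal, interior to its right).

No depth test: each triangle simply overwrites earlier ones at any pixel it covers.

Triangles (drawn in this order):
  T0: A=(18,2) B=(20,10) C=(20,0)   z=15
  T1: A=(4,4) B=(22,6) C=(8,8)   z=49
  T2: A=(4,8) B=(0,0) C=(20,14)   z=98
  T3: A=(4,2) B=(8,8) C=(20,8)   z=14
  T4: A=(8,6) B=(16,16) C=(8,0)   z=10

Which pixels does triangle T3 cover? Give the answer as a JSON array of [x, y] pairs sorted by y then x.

T0:
  2·area = 20  (B↔C swapped to make it positive)
  edge (18, 2)→(20, 0): d=(2,-2) top-left  bias=+0
  edge (20, 0)→(20, 10): d=(0,10) right/bottom  bias=-1
  edge (20, 10)→(18, 2): d=(-2,-8) top-left  bias=+0
    (9,0)@(19, 1): e=[0,10,10] → █  [on edge]
    (10,0)@(21, 1): e=[4,-10,26] → ·
    (8,1)@(17, 3): e=[0,30,-10] → ·  [on edge]
    (9,1)@(19, 3): e=[4,10,6] → █
    (10,1)@(21, 3): e=[8,-10,22] → ·
    (7,2)@(15, 5): e=[0,50,-30] → ·  [on edge]
    (9,2)@(19, 5): e=[8,10,2] → █
    (10,2)@(21, 5): e=[12,-10,18] → ·
    (6,3)@(13, 7): e=[0,70,-50] → ·  [on edge]
    (9,3)@(19, 7): e=[12,10,-2] → ·
    (5,4)@(11, 9): e=[0,90,-70] → ·  [on edge]
    (4,5)@(9, 11): e=[0,110,-90] → ·  [on edge]
    (3,6)@(7, 13): e=[0,130,-110] → ·  [on edge]
    (2,7)@(5, 15): e=[0,150,-130] → ·  [on edge]
  covered (3 px):
    · · · · · · · · · █ ·
    · · · · · · · · · █ ·
    · · · · · · · · · █ ·
    · · · · · · · · · · ·
    · · · · · · · · · · ·
    · · · · · · · · · · ·
    · · · · · · · · · · ·
    · · · · · · · · · · ·
T1:
  2·area = 64
  edge (4, 4)→(22, 6): d=(18,2) right/bottom  bias=-1
  edge (22, 6)→(8, 8): d=(-14,2) right/bottom  bias=-1
  edge (8, 8)→(4, 4): d=(-4,-4) top-left  bias=+0
    (0,0)@(1, 1): e=[-48,112,0] → ·  [on edge]
    (1,1)@(3, 3): e=[-16,80,0] → ·  [on edge]
    (2,2)@(5, 5): e=[16,48,0] → █  [on edge]
    (3,2)@(7, 5): e=[12,44,8] → █
    (4,2)@(9, 5): e=[8,40,16] → █
    (5,2)@(11, 5): e=[4,36,24] → █
    (6,2)@(13, 5): e=[0,32,32] → ·  [on edge]
    (2,3)@(5, 7): e=[52,20,-8] → ·
    (3,3)@(7, 7): e=[48,16,0] → █  [on edge]
    (6,3)@(13, 7): e=[36,4,24] → █
    (7,3)@(15, 7): e=[32,0,32] → ·  [on edge]
    (0,4)@(1, 9): e=[96,0,-32] → ·  [on edge]
    (4,4)@(9, 9): e=[80,-16,0] → ·  [on edge]
    (5,5)@(11, 11): e=[112,-48,0] → ·  [on edge]
    (6,6)@(13, 13): e=[144,-80,0] → ·  [on edge]
    (7,7)@(15, 15): e=[176,-112,0] → ·  [on edge]
  covered (8 px):
    · · · · · · · · · · ·
    · · · · · · · · · · ·
    · · █ █ █ █ · · · · ·
    · · · █ █ █ █ · · · ·
    · · · · · · · · · · ·
    · · · · · · · · · · ·
    · · · · · · · · · · ·
    · · · · · · · · · · ·
T2:
  2·area = 104
  edge (4, 8)→(0, 0): d=(-4,-8) top-left  bias=+0
  edge (0, 0)→(20, 14): d=(20,14) right/bottom  bias=-1
  edge (20, 14)→(4, 8): d=(-16,-6) top-left  bias=+0
    (0,0)@(1, 1): e=[4,6,94] → █
    (1,0)@(3, 1): e=[20,-22,106] → ·
    (0,1)@(1, 3): e=[-4,46,62] → ·
    (1,1)@(3, 3): e=[12,18,74] → █
    (2,1)@(5, 3): e=[28,-10,86] → ·
    (1,2)@(3, 5): e=[4,58,42] → █
    (2,2)@(5, 5): e=[20,30,54] → █
    (3,2)@(7, 5): e=[36,2,66] → █
    (4,2)@(9, 5): e=[52,-26,78] → ·
    (1,3)@(3, 7): e=[-4,98,10] → ·
    (2,3)@(5, 7): e=[12,70,22] → █
    (4,3)@(9, 7): e=[44,14,46] → █
  covered (13 px):
    █ · · · · · · · · · ·
    · █ · · · · · · · · ·
    · █ █ █ · · · · · · ·
    · · █ █ █ · · · · · ·
    · · · █ █ █ · · · · ·
    · · · · · · █ █ · · ·
    · · · · · · · · · · ·
    · · · · · · · · · · ·
T3:
  2·area = 72  (B↔C swapped to make it positive)
  edge (4, 2)→(20, 8): d=(16,6) right/bottom  bias=-1
  edge (20, 8)→(8, 8): d=(-12,0) right/bottom  bias=-1
  edge (8, 8)→(4, 2): d=(-4,-6) top-left  bias=+0
    (2,1)@(5, 3): e=[10,60,2] → █
    (3,1)@(7, 3): e=[-2,60,14] → ·
    (2,2)@(5, 5): e=[42,36,-6] → ·
    (3,2)@(7, 5): e=[30,36,6] → █
    (4,2)@(9, 5): e=[18,36,18] → █
    (5,2)@(11, 5): e=[6,36,30] → █
    (6,2)@(13, 5): e=[-6,36,42] → ·
    (3,3)@(7, 7): e=[62,12,-2] → ·
    (4,3)@(9, 7): e=[50,12,10] → █
    (6,3)@(13, 7): e=[26,12,34] → █
    (7,3)@(15, 7): e=[14,12,46] → █
    (8,3)@(17, 7): e=[2,12,58] → █
  covered (9 px):
    · · · · · · · · · · ·
    · · █ · · · · · · · ·
    · · · █ █ █ · · · · ·
    · · · · █ █ █ █ █ · ·
    · · · · · · · · · · ·
    · · · · · · · · · · ·
    · · · · · · · · · · ·
    · · · · · · · · · · ·
T4:
  2·area = 48  (B↔C swapped to make it positive)
  edge (8, 6)→(8, 0): d=(0,-6) top-left  bias=+0
  edge (8, 0)→(16, 16): d=(8,16) right/bottom  bias=-1
  edge (16, 16)→(8, 6): d=(-8,-10) top-left  bias=+0
    (4,1)@(9, 3): e=[6,8,34] → █
    (5,1)@(11, 3): e=[18,-24,54] → ·
    (4,2)@(9, 5): e=[6,24,18] → █
    (5,2)@(11, 5): e=[18,-8,38] → ·
    (4,3)@(9, 7): e=[6,40,2] → █
    (5,3)@(11, 7): e=[18,8,22] → █
    (6,3)@(13, 7): e=[30,-24,42] → ·
    (4,4)@(9, 9): e=[6,56,-14] → ·
    (5,4)@(11, 9): e=[18,24,6] → █
    (6,4)@(13, 9): e=[30,-8,26] → ·
    (5,5)@(11, 11): e=[18,40,-10] → ·
    (6,5)@(13, 11): e=[30,8,10] → █
  covered (6 px):
    · · · · · · · · · · ·
    · · · · █ · · · · · ·
    · · · · █ · · · · · ·
    · · · · █ █ · · · · ·
    · · · · · █ · · · · ·
    · · · · · · █ · · · ·
    · · · · · · · · · · ·
    · · · · · · · · · · ·

Final: [[2,1],[3,2],[4,2],[5,2],[4,3],[5,3],[6,3],[7,3],[8,3]]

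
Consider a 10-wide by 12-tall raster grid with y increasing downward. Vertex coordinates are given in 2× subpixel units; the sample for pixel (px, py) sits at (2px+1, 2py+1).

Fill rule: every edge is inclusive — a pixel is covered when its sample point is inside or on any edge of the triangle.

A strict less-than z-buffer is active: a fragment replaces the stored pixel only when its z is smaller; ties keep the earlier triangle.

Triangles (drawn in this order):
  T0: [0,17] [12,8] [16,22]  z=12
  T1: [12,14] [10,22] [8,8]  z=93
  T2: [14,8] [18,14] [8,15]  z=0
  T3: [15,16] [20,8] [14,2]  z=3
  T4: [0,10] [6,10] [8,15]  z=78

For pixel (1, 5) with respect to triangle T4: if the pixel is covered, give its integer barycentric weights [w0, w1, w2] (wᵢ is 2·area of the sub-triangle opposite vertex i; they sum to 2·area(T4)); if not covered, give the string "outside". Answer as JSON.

T0:
  2·area = 204
  edge (0, 17)→(12, 8): d=(12,-9) inclusive
  edge (12, 8)→(16, 22): d=(4,14) inclusive
  edge (16, 22)→(0, 17): d=(-16,-5) inclusive
    (5,4)@(11, 9): e=[3,18,183] → X
    (6,4)@(13, 9): e=[21,-10,193] → .
    (4,5)@(9, 11): e=[9,54,141] → X
    (6,5)@(13, 11): e=[45,-2,161] → .
    (3,6)@(7, 13): e=[15,90,99] → X
    (6,6)@(13, 13): e=[69,6,129] → X
    (7,6)@(15, 13): e=[87,-22,139] → .
    (1,7)@(3, 15): e=[3,154,47] → X
    (2,7)@(5, 15): e=[21,126,57] → X
    (7,7)@(15, 15): e=[111,-14,107] → .
    (0,8)@(1, 17): e=[9,190,5] → X
    (7,8)@(15, 17): e=[135,-6,75] → .
  covered (27 px):
    . . . . . . . . . .
    . . . . . . . . . .
    . . . . . . . . . .
    . . . . . . . . . .
    . . . . . X . . . .
    . . . . X X . . . .
    . . . X X X X . . .
    . X X X X X X . . .
    X X X X X X X . . .
    . . . X X X X X . .
    . . . . . . X X . .
    . . . . . . . . . .
T1:
  2·area = 44
  edge (12, 14)→(10, 22): d=(-2,8) inclusive
  edge (10, 22)→(8, 8): d=(-2,-14) inclusive
  edge (8, 8)→(12, 14): d=(4,6) inclusive
    (3,0)@(7, 1): e=[66,0,-22] → .  [on edge]
    (4,5)@(9, 11): e=[30,8,6] → X
    (5,5)@(11, 11): e=[14,36,-6] → .
    (4,6)@(9, 13): e=[26,4,14] → X
    (5,6)@(11, 13): e=[10,32,2] → X
    (6,6)@(13, 13): e=[-6,60,-10] → .
    (4,7)@(9, 15): e=[22,0,22] → X  [on edge]
    (6,7)@(13, 15): e=[-10,56,-2] → .
    (4,8)@(9, 17): e=[18,-4,30] → .
    (5,8)@(11, 17): e=[2,24,18] → X
    (6,8)@(13, 17): e=[-14,52,6] → .
    (5,9)@(11, 19): e=[-2,20,26] → .
  covered (6 px):
    . . . . . . . . . .
    . . . . . . . . . .
    . . . . . . . . . .
    . . . . . . . . . .
    . . . . . . . . . .
    . . . . X . . . . .
    . . . . X X . . . .
    . . . . X X . . . .
    . . . . . X . . . .
    . . . . . . . . . .
    . . . . . . . . . .
    . . . . . . . . . .
T2:
  2·area = 64
  edge (14, 8)→(18, 14): d=(4,6) inclusive
  edge (18, 14)→(8, 15): d=(-10,1) inclusive
  edge (8, 15)→(14, 8): d=(6,-7) inclusive
    (6,5)@(13, 11): e=[18,35,11] → X
    (7,5)@(15, 11): e=[6,33,25] → X
    (8,5)@(17, 11): e=[-6,31,39] → .
    (5,6)@(11, 13): e=[38,17,9] → X
    (8,6)@(17, 13): e=[2,11,51] → X
    (9,6)@(19, 13): e=[-10,9,65] → .
    (5,7)@(11, 15): e=[46,-3,21] → .
    (6,7)@(13, 15): e=[34,-5,35] → .
    (7,7)@(15, 15): e=[22,-7,49] → .
    (8,7)@(17, 15): e=[10,-9,63] → .
  covered (6 px):
    . . . . . . . . . .
    . . . . . . . . . .
    . . . . . . . . . .
    . . . . . . . . . .
    . . . . . . . . . .
    . . . . . . X X . .
    . . . . . X X X X .
    . . . . . . . . . .
    . . . . . . . . . .
    . . . . . . . . . .
    . . . . . . . . . .
    . . . . . . . . . .
T3:
  2·area = 78  (B↔C swapped to make it positive)
  edge (15, 16)→(14, 2): d=(-1,-14) inclusive
  edge (14, 2)→(20, 8): d=(6,6) inclusive
  edge (20, 8)→(15, 16): d=(-5,8) inclusive
    (6,0)@(13, 1): e=[-13,0,91] → .  [on edge]
    (7,1)@(15, 3): e=[13,0,65] → X  [on edge]
    (8,1)@(17, 3): e=[41,-12,49] → .
    (7,2)@(15, 5): e=[11,12,55] → X
    (8,2)@(17, 5): e=[39,0,39] → X  [on edge]
    (9,2)@(19, 5): e=[67,-12,23] → .
    (7,3)@(15, 7): e=[9,24,45] → X
    (9,3)@(19, 7): e=[65,0,13] → X  [on edge]
    (7,4)@(15, 9): e=[7,36,35] → X
    (7,5)@(15, 11): e=[5,48,25] → X
    (9,5)@(19, 11): e=[61,24,-7] → .
    (7,6)@(15, 13): e=[3,60,15] → X
  covered (13 px):
    . . . . . . . . . .
    . . . . . . . X . .
    . . . . . . . X X .
    . . . . . . . X X X
    . . . . . . . X X X
    . . . . . . . X X .
    . . . . . . . X . .
    . . . . . . . X . .
    . . . . . . . . . .
    . . . . . . . . . .
    . . . . . . . . . .
    . . . . . . . . . .
T4:
  2·area = 30
  edge (0, 10)→(6, 10): d=(6,0) inclusive
  edge (6, 10)→(8, 15): d=(2,5) inclusive
  edge (8, 15)→(0, 10): d=(-8,-5) inclusive
    (1,5)@(3, 11): e=[6,17,7] → X
    (2,5)@(5, 11): e=[6,7,17] → X
    (3,5)@(7, 11): e=[6,-3,27] → .
    (1,6)@(3, 13): e=[18,21,-9] → .
    (2,6)@(5, 13): e=[18,11,1] → X
    (3,6)@(7, 13): e=[18,1,11] → X
    (4,6)@(9, 13): e=[18,-9,21] → .
    (2,7)@(5, 15): e=[30,15,-15] → .
    (3,7)@(7, 15): e=[30,5,-5] → .
  covered (4 px):
    . . . . . . . . . .
    . . . . . . . . . .
    . . . . . . . . . .
    . . . . . . . . . .
    . . . . . . . . . .
    . X X . . . . . . .
    . . X X . . . . . .
    . . . . . . . . . .
    . . . . . . . . . .
    . . . . . . . . . .
    . . . . . . . . . .
    . . . . . . . . . .

Result: [17,7,6]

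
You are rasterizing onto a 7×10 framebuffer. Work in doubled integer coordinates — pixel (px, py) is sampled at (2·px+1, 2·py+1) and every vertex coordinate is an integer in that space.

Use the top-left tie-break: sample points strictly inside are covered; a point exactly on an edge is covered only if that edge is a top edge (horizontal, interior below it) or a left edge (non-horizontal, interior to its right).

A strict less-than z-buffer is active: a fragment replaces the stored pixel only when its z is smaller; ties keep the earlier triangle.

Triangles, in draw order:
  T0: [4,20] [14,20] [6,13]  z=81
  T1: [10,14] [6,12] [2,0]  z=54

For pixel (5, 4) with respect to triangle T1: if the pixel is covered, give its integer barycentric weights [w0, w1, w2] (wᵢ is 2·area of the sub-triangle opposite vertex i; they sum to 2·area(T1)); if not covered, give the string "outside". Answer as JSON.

T0:
  2·area = 70  (B↔C swapped to make it positive)
  edge (4, 20)→(6, 13): d=(2,-7) top-left  bias=+0
  edge (6, 13)→(14, 20): d=(8,7) right/bottom  bias=-1
  edge (14, 20)→(4, 20): d=(-10,0) right/bottom  bias=-1
    (3,7)@(7, 15): e=[11,9,50] → █
    (4,7)@(9, 15): e=[25,-5,50] → ·
    (2,8)@(5, 17): e=[1,39,30] → █
    (4,8)@(9, 17): e=[29,11,30] → █
    (5,8)@(11, 17): e=[43,-3,30] → ·
    (2,9)@(5, 19): e=[5,55,10] → █
    (5,9)@(11, 19): e=[47,13,10] → █
    (6,9)@(13, 19): e=[61,-1,10] → ·
  covered (8 px):
    · · · · · · ·
    · · · · · · ·
    · · · · · · ·
    · · · · · · ·
    · · · · · · ·
    · · · · · · ·
    · · · · · · ·
    · · · █ · · ·
    · · █ █ █ · ·
    · · █ █ █ █ ·
T1:
  2·area = 40
  edge (10, 14)→(6, 12): d=(-4,-2) top-left  bias=+0
  edge (6, 12)→(2, 0): d=(-4,-12) top-left  bias=+0
  edge (2, 0)→(10, 14): d=(8,14) right/bottom  bias=-1
    (1,1)@(3, 3): e=[30,0,10] → █  [on edge]
    (2,1)@(5, 3): e=[34,24,-18] → ·
    (1,2)@(3, 5): e=[22,-8,26] → ·
    (2,3)@(5, 7): e=[18,8,14] → █
    (3,3)@(7, 7): e=[22,32,-14] → ·
    (2,4)@(5, 9): e=[10,0,30] → █  [on edge]
    (3,4)@(7, 9): e=[14,24,2] → █
    (4,4)@(9, 9): e=[18,48,-26] → ·
    (2,5)@(5, 11): e=[2,-8,46] → ·
    (3,5)@(7, 11): e=[6,16,18] → █
    (4,5)@(9, 11): e=[10,40,-10] → ·
    (3,6)@(7, 13): e=[-2,8,34] → ·
    (3,7)@(7, 15): e=[-10,0,50] → ·  [on edge]
  covered (6 px):
    · · · · · · ·
    · █ · · · · ·
    · · · · · · ·
    · · █ · · · ·
    · · █ █ · · ·
    · · · █ · · ·
    · · · · █ · ·
    · · · · · · ·
    · · · · · · ·
    · · · · · · ·

Result: "outside"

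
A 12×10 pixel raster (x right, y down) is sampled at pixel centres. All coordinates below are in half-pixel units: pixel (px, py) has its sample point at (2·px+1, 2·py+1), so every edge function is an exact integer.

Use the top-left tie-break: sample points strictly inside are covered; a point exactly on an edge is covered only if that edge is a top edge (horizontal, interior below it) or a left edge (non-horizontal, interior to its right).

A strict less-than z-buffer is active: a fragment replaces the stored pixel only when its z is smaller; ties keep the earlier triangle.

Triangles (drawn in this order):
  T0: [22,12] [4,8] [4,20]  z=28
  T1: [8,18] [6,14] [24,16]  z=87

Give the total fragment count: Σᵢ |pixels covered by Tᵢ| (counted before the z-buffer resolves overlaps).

T0:
  2·area = 216  (B↔C swapped to make it positive)
  edge (22, 12)→(4, 20): d=(-18,8) right/bottom  bias=-1
  edge (4, 20)→(4, 8): d=(0,-12) top-left  bias=+0
  edge (4, 8)→(22, 12): d=(18,4) right/bottom  bias=-1
    (2,4)@(5, 9): e=[190,12,14] → X
    (3,4)@(7, 9): e=[174,36,6] → X
    (4,4)@(9, 9): e=[158,60,-2] → .
    (2,5)@(5, 11): e=[154,12,50] → X
    (4,5)@(9, 11): e=[122,60,34] → X
    (5,5)@(11, 11): e=[106,84,26] → X
    (6,5)@(13, 11): e=[90,108,18] → X
    (7,5)@(15, 11): e=[74,132,10] → X
    (8,5)@(17, 11): e=[58,156,2] → X
    (9,5)@(19, 11): e=[42,180,-6] → .
    (2,6)@(5, 13): e=[118,12,86] → X
    (9,6)@(19, 13): e=[6,180,30] → X
  covered (27 px):
    . . . . . . . . . . . .
    . . . . . . . . . . . .
    . . . . . . . . . . . .
    . . . . . . . . . . . .
    . . X X . . . . . . . .
    . . X X X X X X X . . .
    . . X X X X X X X X . .
    . . X X X X X X . . . .
    . . X X X . . . . . . .
    . . X . . . . . . . . .
T1:
  2·area = 68
  edge (8, 18)→(6, 14): d=(-2,-4) top-left  bias=+0
  edge (6, 14)→(24, 16): d=(18,2) right/bottom  bias=-1
  edge (24, 16)→(8, 18): d=(-16,2) right/bottom  bias=-1
    (3,7)@(7, 15): e=[2,16,50] → X
    (4,7)@(9, 15): e=[10,12,46] → X
    (5,7)@(11, 15): e=[18,8,42] → X
    (6,7)@(13, 15): e=[26,4,38] → X
    (7,7)@(15, 15): e=[34,0,34] → .  [on edge]
    (3,8)@(7, 17): e=[-2,52,18] → .
    (4,8)@(9, 17): e=[6,48,14] → X
    (7,8)@(15, 17): e=[30,36,2] → X
    (8,8)@(17, 17): e=[38,32,-2] → .
    (4,9)@(9, 19): e=[2,84,-18] → .
    (5,9)@(11, 19): e=[10,80,-22] → .
    (6,9)@(13, 19): e=[18,76,-26] → .
  covered (8 px):
    . . . . . . . . . . . .
    . . . . . . . . . . . .
    . . . . . . . . . . . .
    . . . . . . . . . . . .
    . . . . . . . . . . . .
    . . . . . . . . . . . .
    . . . . . . . . . . . .
    . . . X X X X . . . . .
    . . . . X X X X . . . .
    . . . . . . . . . . . .

Final: 35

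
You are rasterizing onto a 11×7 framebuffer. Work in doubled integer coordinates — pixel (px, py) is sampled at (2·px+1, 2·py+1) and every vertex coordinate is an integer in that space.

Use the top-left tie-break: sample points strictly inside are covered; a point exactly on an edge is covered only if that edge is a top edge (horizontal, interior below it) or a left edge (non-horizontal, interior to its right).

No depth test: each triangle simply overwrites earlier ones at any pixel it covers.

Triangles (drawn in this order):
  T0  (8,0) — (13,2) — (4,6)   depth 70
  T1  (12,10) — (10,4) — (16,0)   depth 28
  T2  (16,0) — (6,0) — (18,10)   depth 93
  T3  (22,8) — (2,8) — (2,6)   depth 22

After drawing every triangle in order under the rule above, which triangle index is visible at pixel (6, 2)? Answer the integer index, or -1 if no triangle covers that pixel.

T0:
  2·area = 38
  edge (8, 0)→(13, 2): d=(5,2) right/bottom  bias=-1
  edge (13, 2)→(4, 6): d=(-9,4) right/bottom  bias=-1
  edge (4, 6)→(8, 0): d=(4,-6) top-left  bias=+0
    (4,0)@(9, 1): e=[3,25,10] → X
    (5,0)@(11, 1): e=[-1,17,22] → .
    (3,1)@(7, 3): e=[17,15,6] → X
    (5,1)@(11, 3): e=[9,-1,30] → .
    (2,2)@(5, 5): e=[31,5,2] → X
    (3,2)@(7, 5): e=[27,-3,14] → .
    (4,2)@(9, 5): e=[23,-11,26] → .
    (2,3)@(5, 7): e=[41,-13,10] → .
  covered (4 px):
    . . . . X . . . . . .
    . . . X X . . . . . .
    . . X . . . . . . . .
    . . . . . . . . . . .
    . . . . . . . . . . .
    . . . . . . . . . . .
    . . . . . . . . . . .
T1:
  2·area = 44
  edge (12, 10)→(10, 4): d=(-2,-6) top-left  bias=+0
  edge (10, 4)→(16, 0): d=(6,-4) top-left  bias=+0
  edge (16, 0)→(12, 10): d=(-4,10) right/bottom  bias=-1
    (4,0)@(9, 1): e=[0,-22,66] → .  [on edge]
    (7,0)@(15, 1): e=[36,2,6] → X
    (8,0)@(17, 1): e=[48,10,-14] → .
    (6,1)@(13, 3): e=[20,6,18] → X
    (7,1)@(15, 3): e=[32,14,-2] → .
    (5,2)@(11, 5): e=[4,10,30] → X
    (7,2)@(15, 5): e=[28,26,-10] → .
    (5,3)@(11, 7): e=[0,22,22] → X  [on edge]
    (7,3)@(15, 7): e=[24,38,-18] → .
    (5,4)@(11, 9): e=[-4,34,14] → .
    (6,4)@(13, 9): e=[8,42,-6] → .
    (6,6)@(13, 13): e=[0,66,-22] → .  [on edge]
  covered (6 px):
    . . . . . . . X . . .
    . . . . . . X . . . .
    . . . . . X X . . . .
    . . . . . X X . . . .
    . . . . . . . . . . .
    . . . . . . . . . . .
    . . . . . . . . . . .
T2:
  2·area = 100  (B↔C swapped to make it positive)
  edge (16, 0)→(18, 10): d=(2,10) right/bottom  bias=-1
  edge (18, 10)→(6, 0): d=(-12,-10) top-left  bias=+0
  edge (6, 0)→(16, 0): d=(10,0) top-left  bias=+0
    (4,0)@(9, 1): e=[72,18,10] → X
    (5,0)@(11, 1): e=[52,38,10] → X
    (6,0)@(13, 1): e=[32,58,10] → X
    (7,0)@(15, 1): e=[12,78,10] → X
    (8,0)@(17, 1): e=[-8,98,10] → .
    (4,1)@(9, 3): e=[76,-6,30] → .
    (5,1)@(11, 3): e=[56,14,30] → X
    (8,1)@(17, 3): e=[-4,74,30] → .
    (5,2)@(11, 5): e=[60,-10,50] → .
    (6,2)@(13, 5): e=[40,10,50] → X
    (8,2)@(17, 5): e=[0,50,50] → .  [on edge]
    (6,3)@(13, 7): e=[44,-14,70] → .
  covered (12 px):
    . . . . X X X X . . .
    . . . . . X X X . . .
    . . . . . . X X . . .
    . . . . . . . X X . .
    . . . . . . . . X . .
    . . . . . . . . . . .
    . . . . . . . . . . .
T3:
  2·area = 40
  edge (22, 8)→(2, 8): d=(-20,0) right/bottom  bias=-1
  edge (2, 8)→(2, 6): d=(0,-2) top-left  bias=+0
  edge (2, 6)→(22, 8): d=(20,2) right/bottom  bias=-1
    (1,3)@(3, 7): e=[20,2,18] → X
    (2,3)@(5, 7): e=[20,6,14] → X
    (3,3)@(7, 7): e=[20,10,10] → X
    (4,3)@(9, 7): e=[20,14,6] → X
    (5,3)@(11, 7): e=[20,18,2] → X
    (6,3)@(13, 7): e=[20,22,-2] → .
    (1,4)@(3, 9): e=[-20,2,58] → .
    (2,4)@(5, 9): e=[-20,6,54] → .
    (3,4)@(7, 9): e=[-20,10,50] → .
    (4,4)@(9, 9): e=[-20,14,46] → .
    (5,4)@(11, 9): e=[-20,18,42] → .
  covered (5 px):
    . . . . . . . . . . .
    . . . . . . . . . . .
    . . . . . . . . . . .
    . X X X X X . . . . .
    . . . . . . . . . . .
    . . . . . . . . . . .
    . . . . . . . . . . .

Z-buffer (winner per pixel, '.' = empty):
  . . . . 2 2 2 2 . . .
  . . . 0 0 2 2 2 . . .
  . . 0 . . 1 2 2 . . .
  . 3 3 3 3 3 1 2 2 . .
  . . . . . . . . 2 . .
  . . . . . . . . . . .
  . . . . . . . . . . .

Answer: 2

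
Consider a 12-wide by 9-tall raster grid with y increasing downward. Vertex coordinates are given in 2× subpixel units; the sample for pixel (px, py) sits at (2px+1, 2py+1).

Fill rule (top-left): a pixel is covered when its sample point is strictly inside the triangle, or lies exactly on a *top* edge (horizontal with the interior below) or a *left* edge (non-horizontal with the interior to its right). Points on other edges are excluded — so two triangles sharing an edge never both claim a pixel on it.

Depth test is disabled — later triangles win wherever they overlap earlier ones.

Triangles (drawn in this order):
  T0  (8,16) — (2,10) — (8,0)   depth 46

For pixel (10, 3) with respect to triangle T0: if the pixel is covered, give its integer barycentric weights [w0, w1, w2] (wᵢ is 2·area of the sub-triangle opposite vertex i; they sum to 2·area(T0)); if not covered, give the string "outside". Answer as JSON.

T0:
  2·area = 96
  edge (8, 16)→(2, 10): d=(-6,-6) top-left  bias=+0
  edge (2, 10)→(8, 0): d=(6,-10) top-left  bias=+0
  edge (8, 0)→(8, 16): d=(0,16) right/bottom  bias=-1
    (3,1)@(7, 3): e=[72,8,16] → #
    (4,1)@(9, 3): e=[84,28,-16] → ·
    (2,2)@(5, 5): e=[48,0,48] → #  [on edge]
    (4,2)@(9, 5): e=[72,40,-16] → ·
    (2,3)@(5, 7): e=[36,12,48] → #
    (4,3)@(9, 7): e=[60,52,-16] → ·
    (0,4)@(1, 9): e=[0,-16,112] → ·  [on edge]
    (1,4)@(3, 9): e=[12,4,80] → #
    (4,4)@(9, 9): e=[48,64,-16] → ·
    (1,5)@(3, 11): e=[0,16,80] → #  [on edge]
    (4,5)@(9, 11): e=[36,76,-16] → ·
    (1,6)@(3, 13): e=[-12,28,80] → ·
    (2,6)@(5, 13): e=[0,48,48] → #  [on edge]
    (3,7)@(7, 15): e=[0,80,16] → #  [on edge]
    (4,8)@(9, 17): e=[0,112,-16] → ·  [on edge]
  covered (14 px):
    · · · · · · · · · · · ·
    · · · # · · · · · · · ·
    · · # # · · · · · · · ·
    · · # # · · · · · · · ·
    · # # # · · · · · · · ·
    · # # # · · · · · · · ·
    · · # # · · · · · · · ·
    · · · # · · · · · · · ·
    · · · · · · · · · · · ·

Answer: "outside"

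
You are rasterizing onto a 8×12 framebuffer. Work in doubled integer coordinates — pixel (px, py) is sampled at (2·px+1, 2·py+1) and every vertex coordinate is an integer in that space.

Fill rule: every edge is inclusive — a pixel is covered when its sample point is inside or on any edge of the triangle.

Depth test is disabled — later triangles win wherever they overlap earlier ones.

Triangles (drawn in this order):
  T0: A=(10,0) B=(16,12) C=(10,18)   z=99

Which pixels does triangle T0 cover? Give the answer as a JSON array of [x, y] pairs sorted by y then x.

T0:
  2·area = 108
  edge (10, 0)→(16, 12): d=(6,12) inclusive
  edge (16, 12)→(10, 18): d=(-6,6) inclusive
  edge (10, 18)→(10, 0): d=(0,-18) inclusive
    (5,1)@(11, 3): e=[6,84,18] → █
    (6,1)@(13, 3): e=[-18,72,54] → ·
    (5,2)@(11, 5): e=[18,72,18] → █
    (6,2)@(13, 5): e=[-6,60,54] → ·
    (5,3)@(11, 7): e=[30,60,18] → █
    (6,3)@(13, 7): e=[6,48,54] → █
    (7,3)@(15, 7): e=[-18,36,90] → ·
    (5,4)@(11, 9): e=[42,48,18] → █
    (7,4)@(15, 9): e=[-6,24,90] → ·
    (5,5)@(11, 11): e=[54,36,18] → █
    (7,5)@(15, 11): e=[6,12,90] → █
    (5,6)@(11, 13): e=[66,24,18] → █
    (7,6)@(15, 13): e=[18,0,90] → █  [on edge]
    (6,7)@(13, 15): e=[54,0,54] → █  [on edge]
    (5,8)@(11, 17): e=[90,0,18] → █  [on edge]
    (4,9)@(9, 19): e=[126,0,-18] → ·  [on edge]
    (3,10)@(7, 21): e=[162,0,-54] → ·  [on edge]
    (2,11)@(5, 23): e=[198,0,-90] → ·  [on edge]
  covered (15 px):
    · · · · · · · ·
    · · · · · █ · ·
    · · · · · █ · ·
    · · · · · █ █ ·
    · · · · · █ █ ·
    · · · · · █ █ █
    · · · · · █ █ █
    · · · · · █ █ ·
    · · · · · █ · ·
    · · · · · · · ·
    · · · · · · · ·
    · · · · · · · ·

Final: [[5,1],[5,2],[5,3],[6,3],[5,4],[6,4],[5,5],[6,5],[7,5],[5,6],[6,6],[7,6],[5,7],[6,7],[5,8]]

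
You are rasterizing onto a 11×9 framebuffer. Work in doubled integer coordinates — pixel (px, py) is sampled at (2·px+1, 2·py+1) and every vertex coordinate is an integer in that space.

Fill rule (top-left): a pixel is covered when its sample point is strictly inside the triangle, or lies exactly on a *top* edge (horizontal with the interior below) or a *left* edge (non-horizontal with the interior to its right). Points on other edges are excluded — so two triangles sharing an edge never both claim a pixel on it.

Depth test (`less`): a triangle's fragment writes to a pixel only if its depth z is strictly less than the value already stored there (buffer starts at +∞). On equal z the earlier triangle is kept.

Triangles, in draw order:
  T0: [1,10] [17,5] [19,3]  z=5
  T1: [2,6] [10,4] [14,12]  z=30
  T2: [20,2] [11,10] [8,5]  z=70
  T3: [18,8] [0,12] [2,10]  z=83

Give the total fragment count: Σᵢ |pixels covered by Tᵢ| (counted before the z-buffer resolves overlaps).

T0:
  2·area = 22  (B↔C swapped to make it positive)
  edge (1, 10)→(19, 3): d=(18,-7) top-left  bias=+0
  edge (19, 3)→(17, 5): d=(-2,2) right/bottom  bias=-1
  edge (17, 5)→(1, 10): d=(-16,5) right/bottom  bias=-1
    (10,0)@(21, 1): e=[-22,0,44] → .  [on edge]
    (9,1)@(19, 3): e=[0,0,22] → .  [on edge]
    (7,2)@(15, 5): e=[8,4,10] → X
    (8,2)@(17, 5): e=[22,0,0] → .  [on edge]
    (4,3)@(9, 7): e=[2,12,8] → X
    (5,3)@(11, 7): e=[16,8,-2] → .
    (7,3)@(15, 7): e=[44,0,-22] → .  [on edge]
    (4,4)@(9, 9): e=[38,8,-24] → .
    (6,4)@(13, 9): e=[66,0,-44] → .  [on edge]
    (5,5)@(11, 11): e=[88,0,-66] → .  [on edge]
    (4,6)@(9, 13): e=[110,0,-88] → .  [on edge]
    (3,7)@(7, 15): e=[132,0,-110] → .  [on edge]
    (2,8)@(5, 17): e=[154,0,-132] → .  [on edge]
  covered (2 px):
    . . . . . . . . . . .
    . . . . . . . . . . .
    . . . . . . . X . . .
    . . . . X . . . . . .
    . . . . . . . . . . .
    . . . . . . . . . . .
    . . . . . . . . . . .
    . . . . . . . . . . .
    . . . . . . . . . . .
T1:
  2·area = 72
  edge (2, 6)→(10, 4): d=(8,-2) top-left  bias=+0
  edge (10, 4)→(14, 12): d=(4,8) right/bottom  bias=-1
  edge (14, 12)→(2, 6): d=(-12,-6) top-left  bias=+0
    (3,2)@(7, 5): e=[2,28,42] → X
    (4,2)@(9, 5): e=[6,12,54] → X
    (5,2)@(11, 5): e=[10,-4,66] → .
    (2,3)@(5, 7): e=[14,52,6] → X
    (5,3)@(11, 7): e=[26,4,42] → X
    (6,3)@(13, 7): e=[30,-12,54] → .
    (2,4)@(5, 9): e=[30,60,-18] → .
    (3,4)@(7, 9): e=[34,44,-6] → .
    (4,4)@(9, 9): e=[38,28,6] → X
    (6,4)@(13, 9): e=[46,-4,30] → .
    (4,5)@(9, 11): e=[54,36,-18] → .
    (5,5)@(11, 11): e=[58,20,-6] → .
  covered (9 px):
    . . . . . . . . . . .
    . . . . . . . . . . .
    . . . X X . . . . . .
    . . X X X X . . . . .
    . . . . X X . . . . .
    . . . . . . X . . . .
    . . . . . . . . . . .
    . . . . . . . . . . .
    . . . . . . . . . . .
T2:
  2·area = 69
  edge (20, 2)→(11, 10): d=(-9,8) right/bottom  bias=-1
  edge (11, 10)→(8, 5): d=(-3,-5) top-left  bias=+0
  edge (8, 5)→(20, 2): d=(12,-3) top-left  bias=+0
    (8,1)@(17, 3): e=[15,51,3] → X
    (9,1)@(19, 3): e=[-1,61,9] → .
    (4,2)@(9, 5): e=[61,5,3] → X
    (5,2)@(11, 5): e=[45,15,9] → X
    (6,2)@(13, 5): e=[29,25,15] → X
    (7,2)@(15, 5): e=[13,35,21] → X
    (8,2)@(17, 5): e=[-3,45,27] → .
    (4,3)@(9, 7): e=[43,-1,27] → .
    (5,3)@(11, 7): e=[27,9,33] → X
    (7,3)@(15, 7): e=[-5,29,45] → .
    (5,4)@(11, 9): e=[9,3,57] → X
    (6,4)@(13, 9): e=[-7,13,63] → .
  covered (8 px):
    . . . . . . . . . . .
    . . . . . . . . X . .
    . . . . X X X X . . .
    . . . . . X X . . . .
    . . . . . X . . . . .
    . . . . . . . . . . .
    . . . . . . . . . . .
    . . . . . . . . . . .
    . . . . . . . . . . .
T3:
  2·area = 28
  edge (18, 8)→(0, 12): d=(-18,4) right/bottom  bias=-1
  edge (0, 12)→(2, 10): d=(2,-2) top-left  bias=+0
  edge (2, 10)→(18, 8): d=(16,-2) top-left  bias=+0
    (5,0)@(11, 1): e=[154,0,-126] → .  [on edge]
    (4,1)@(9, 3): e=[126,0,-98] → .  [on edge]
    (3,2)@(7, 5): e=[98,0,-70] → .  [on edge]
    (2,3)@(5, 7): e=[70,0,-42] → .  [on edge]
    (1,4)@(3, 9): e=[42,0,-14] → .  [on edge]
    (5,4)@(11, 9): e=[10,16,2] → X
    (6,4)@(13, 9): e=[2,20,6] → X
    (7,4)@(15, 9): e=[-6,24,10] → .
    (0,5)@(1, 11): e=[14,0,14] → X  [on edge]
    (1,5)@(3, 11): e=[6,4,18] → X
    (2,5)@(5, 11): e=[-2,8,22] → .
    (5,5)@(11, 11): e=[-26,20,34] → .
  covered (4 px):
    . . . . . . . . . . .
    . . . . . . . . . . .
    . . . . . . . . . . .
    . . . . . . . . . . .
    . . . . . X X . . . .
    X X . . . . . . . . .
    . . . . . . . . . . .
    . . . . . . . . . . .
    . . . . . . . . . . .

Final: 23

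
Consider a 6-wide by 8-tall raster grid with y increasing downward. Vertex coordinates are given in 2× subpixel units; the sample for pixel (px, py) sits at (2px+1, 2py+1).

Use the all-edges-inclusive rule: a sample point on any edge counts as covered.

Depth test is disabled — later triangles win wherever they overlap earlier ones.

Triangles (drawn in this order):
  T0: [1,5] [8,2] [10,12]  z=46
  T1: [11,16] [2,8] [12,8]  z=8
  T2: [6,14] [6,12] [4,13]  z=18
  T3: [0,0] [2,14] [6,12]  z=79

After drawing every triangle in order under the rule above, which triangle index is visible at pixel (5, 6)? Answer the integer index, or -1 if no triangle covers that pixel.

T0:
  2·area = 76
  edge (1, 5)→(8, 2): d=(7,-3) inclusive
  edge (8, 2)→(10, 12): d=(2,10) inclusive
  edge (10, 12)→(1, 5): d=(-9,-7) inclusive
    (3,1)@(7, 3): e=[4,12,60] → #
    (4,1)@(9, 3): e=[10,-8,74] → ·
    (0,2)@(1, 5): e=[0,76,0] → #  [on edge]
    (1,2)@(3, 5): e=[6,56,14] → #
    (2,2)@(5, 5): e=[12,36,28] → #
    (4,2)@(9, 5): e=[24,-4,56] → ·
    (0,3)@(1, 7): e=[14,80,-18] → ·
    (1,3)@(3, 7): e=[20,60,-4] → ·
    (2,3)@(5, 7): e=[26,40,10] → #
    (4,3)@(9, 7): e=[38,0,38] → #  [on edge]
    (5,3)@(11, 7): e=[44,-20,52] → ·
    (2,4)@(5, 9): e=[40,44,-8] → ·
  covered (11 px):
    · · · · · ·
    · · · # · ·
    # # # # · ·
    · · # # # ·
    · · · # # ·
    · · · · # ·
    · · · · · ·
    · · · · · ·
T1:
  2·area = 80
  edge (11, 16)→(2, 8): d=(-9,-8) inclusive
  edge (2, 8)→(12, 8): d=(10,0) inclusive
  edge (12, 8)→(11, 16): d=(-1,8) inclusive
    (2,4)@(5, 9): e=[15,10,55] → #
    (3,4)@(7, 9): e=[31,10,39] → #
    (4,4)@(9, 9): e=[47,10,23] → #
    (5,4)@(11, 9): e=[63,10,7] → #
    (2,5)@(5, 11): e=[-3,30,53] → ·
    (3,5)@(7, 11): e=[13,30,37] → #
    (3,6)@(7, 13): e=[-5,50,35] → ·
    (4,6)@(9, 13): e=[11,50,19] → #
    (4,7)@(9, 15): e=[-7,70,17] → ·
    (5,7)@(11, 15): e=[9,70,1] → #
  covered (10 px):
    · · · · · ·
    · · · · · ·
    · · · · · ·
    · · · · · ·
    · · # # # #
    · · · # # #
    · · · · # #
    · · · · · #
T2:
  2·area = 4  (B↔C swapped to make it positive)
  edge (6, 14)→(4, 13): d=(-2,-1) inclusive
  edge (4, 13)→(6, 12): d=(2,-1) inclusive
  edge (6, 12)→(6, 14): d=(0,2) inclusive
    (2,6)@(5, 13): e=[1,1,2] → #
    (3,6)@(7, 13): e=[3,3,-2] → ·
    (2,7)@(5, 15): e=[-3,5,2] → ·
  covered (1 px):
    · · · · · ·
    · · · · · ·
    · · · · · ·
    · · · · · ·
    · · · · · ·
    · · · · · ·
    · · # · · ·
    · · · · · ·
T3:
  2·area = 60  (B↔C swapped to make it positive)
  edge (0, 0)→(6, 12): d=(6,12) inclusive
  edge (6, 12)→(2, 14): d=(-4,2) inclusive
  edge (2, 14)→(0, 0): d=(-2,-14) inclusive
    (0,1)@(1, 3): e=[6,46,8] → #
    (1,1)@(3, 3): e=[-18,42,36] → ·
    (0,2)@(1, 5): e=[18,38,4] → #
    (1,2)@(3, 5): e=[-6,34,32] → ·
    (0,3)@(1, 7): e=[30,30,0] → #  [on edge]
    (1,3)@(3, 7): e=[6,26,28] → #
    (2,3)@(5, 7): e=[-18,22,56] → ·
    (0,4)@(1, 9): e=[42,22,-4] → ·
    (1,4)@(3, 9): e=[18,18,24] → #
    (2,4)@(5, 9): e=[-6,14,52] → ·
    (1,5)@(3, 11): e=[30,10,20] → #
    (2,5)@(5, 11): e=[6,6,48] → #
  covered (8 px):
    · · · · · ·
    # · · · · ·
    # · · · · ·
    # # · · · ·
    · # · · · ·
    · # # · · ·
    · # · · · ·
    · · · · · ·

Z-buffer (winner per pixel, '.' = empty):
  . . . . . .
  3 . . 0 . .
  3 0 0 0 . .
  3 3 0 0 0 .
  . 3 1 1 1 1
  . 3 3 1 1 1
  . 3 2 . 1 1
  . . . . . 1

Final: 1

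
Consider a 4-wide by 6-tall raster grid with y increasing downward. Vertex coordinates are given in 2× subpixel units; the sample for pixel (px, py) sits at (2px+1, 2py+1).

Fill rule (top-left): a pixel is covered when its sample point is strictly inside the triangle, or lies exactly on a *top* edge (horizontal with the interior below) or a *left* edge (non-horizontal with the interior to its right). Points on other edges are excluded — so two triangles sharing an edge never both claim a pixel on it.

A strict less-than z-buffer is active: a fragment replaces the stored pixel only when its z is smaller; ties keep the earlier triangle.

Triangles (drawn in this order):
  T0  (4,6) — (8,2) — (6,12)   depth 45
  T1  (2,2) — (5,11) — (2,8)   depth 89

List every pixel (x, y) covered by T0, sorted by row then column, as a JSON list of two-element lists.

T0:
  2·area = 32
  edge (4, 6)→(8, 2): d=(4,-4) top-left  bias=+0
  edge (8, 2)→(6, 12): d=(-2,10) right/bottom  bias=-1
  edge (6, 12)→(4, 6): d=(-2,-6) top-left  bias=+0
    (1,1)@(3, 3): e=[-16,48,0] → ·  [on edge]
    (3,1)@(7, 3): e=[0,8,24] → █  [on edge]
    (2,2)@(5, 5): e=[0,24,8] → █  [on edge]
    (1,3)@(3, 7): e=[0,40,-8] → ·  [on edge]
    (2,3)@(5, 7): e=[8,20,4] → █
    (3,3)@(7, 7): e=[16,0,16] → ·  [on edge]
    (0,4)@(1, 9): e=[0,56,-24] → ·  [on edge]
    (2,4)@(5, 9): e=[16,16,0] → █  [on edge]
    (3,4)@(7, 9): e=[24,-4,12] → ·
    (2,5)@(5, 11): e=[24,12,-4] → ·
  covered (5 px):
    · · · ·
    · · · █
    · · █ █
    · · █ ·
    · · █ ·
    · · · ·
T1:
  2·area = 18
  edge (2, 2)→(5, 11): d=(3,9) right/bottom  bias=-1
  edge (5, 11)→(2, 8): d=(-3,-3) top-left  bias=+0
  edge (2, 8)→(2, 2): d=(0,-6) top-left  bias=+0
    (1,2)@(3, 5): e=[0,12,6] → ·  [on edge]
    (0,3)@(1, 7): e=[24,0,-6] → ·  [on edge]
    (1,3)@(3, 7): e=[6,6,6] → █
    (2,3)@(5, 7): e=[-12,12,18] → ·
    (1,4)@(3, 9): e=[12,0,6] → █  [on edge]
    (2,4)@(5, 9): e=[-6,6,18] → ·
    (1,5)@(3, 11): e=[18,-6,6] → ·
    (2,5)@(5, 11): e=[0,0,18] → ·  [on edge]
  covered (2 px):
    · · · ·
    · · · ·
    · · · ·
    · █ · ·
    · █ · ·
    · · · ·

Result: [[3,1],[2,2],[3,2],[2,3],[2,4]]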